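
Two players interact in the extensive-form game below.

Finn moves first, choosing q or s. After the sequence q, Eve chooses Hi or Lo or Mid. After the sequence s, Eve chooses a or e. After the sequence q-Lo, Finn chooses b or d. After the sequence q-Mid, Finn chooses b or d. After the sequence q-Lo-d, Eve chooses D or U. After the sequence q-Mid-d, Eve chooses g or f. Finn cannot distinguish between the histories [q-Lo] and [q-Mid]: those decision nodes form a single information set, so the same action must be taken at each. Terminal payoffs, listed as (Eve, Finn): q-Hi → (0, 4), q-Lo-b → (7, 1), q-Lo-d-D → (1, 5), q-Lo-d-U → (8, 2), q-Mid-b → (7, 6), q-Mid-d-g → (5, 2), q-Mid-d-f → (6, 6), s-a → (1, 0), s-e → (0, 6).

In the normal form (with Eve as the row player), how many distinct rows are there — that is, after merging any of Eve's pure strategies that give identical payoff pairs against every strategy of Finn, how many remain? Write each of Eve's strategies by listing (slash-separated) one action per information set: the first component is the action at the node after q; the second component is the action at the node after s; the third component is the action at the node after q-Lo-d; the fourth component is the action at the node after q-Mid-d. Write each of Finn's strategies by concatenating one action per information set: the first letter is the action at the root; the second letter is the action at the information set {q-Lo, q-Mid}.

Eve has 24 pure strategies: Hi/a/D/g, Hi/a/D/f, Hi/a/U/g, Hi/a/U/f, Hi/e/D/g, Hi/e/D/f, Hi/e/U/g, Hi/e/U/f, Lo/a/D/g, Lo/a/D/f, Lo/a/U/g, Lo/a/U/f, Lo/e/D/g, Lo/e/D/f, Lo/e/U/g, Lo/e/U/f, Mid/a/D/g, Mid/a/D/f, Mid/a/U/g, Mid/a/U/f, Mid/e/D/g, Mid/e/D/f, Mid/e/U/g, Mid/e/U/f. Columns: qb, qd, sb, sd.
{Hi/a/D/g, Hi/a/D/f, Hi/a/U/g, Hi/a/U/f} → row (0,4) (0,4) (1,0) (1,0)
{Hi/e/D/g, Hi/e/D/f, Hi/e/U/g, Hi/e/U/f} → row (0,4) (0,4) (0,6) (0,6)
{Lo/a/D/g, Lo/a/D/f} → row (7,1) (1,5) (1,0) (1,0)
{Lo/a/U/g, Lo/a/U/f} → row (7,1) (8,2) (1,0) (1,0)
{Lo/e/D/g, Lo/e/D/f} → row (7,1) (1,5) (0,6) (0,6)
{Lo/e/U/g, Lo/e/U/f} → row (7,1) (8,2) (0,6) (0,6)
{Mid/a/D/g, Mid/a/U/g} → row (7,6) (5,2) (1,0) (1,0)
{Mid/a/D/f, Mid/a/U/f} → row (7,6) (6,6) (1,0) (1,0)
{Mid/e/D/g, Mid/e/U/g} → row (7,6) (5,2) (0,6) (0,6)
{Mid/e/D/f, Mid/e/U/f} → row (7,6) (6,6) (0,6) (0,6)
That's 10 distinct rows out of 24 strategies.

10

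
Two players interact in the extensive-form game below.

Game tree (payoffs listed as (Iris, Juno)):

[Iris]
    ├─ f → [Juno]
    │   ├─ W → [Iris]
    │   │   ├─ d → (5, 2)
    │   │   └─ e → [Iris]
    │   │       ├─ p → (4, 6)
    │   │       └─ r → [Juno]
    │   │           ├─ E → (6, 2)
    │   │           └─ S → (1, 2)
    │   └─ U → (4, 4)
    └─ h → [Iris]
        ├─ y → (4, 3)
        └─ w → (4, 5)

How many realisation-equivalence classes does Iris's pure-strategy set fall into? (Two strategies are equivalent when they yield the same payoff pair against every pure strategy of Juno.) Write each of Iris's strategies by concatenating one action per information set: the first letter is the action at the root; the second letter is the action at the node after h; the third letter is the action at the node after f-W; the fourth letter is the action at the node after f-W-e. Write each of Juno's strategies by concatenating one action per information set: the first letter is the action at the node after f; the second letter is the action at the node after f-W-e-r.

5

Iris has 16 pure strategies: fydp, fydr, fyep, fyer, fwdp, fwdr, fwep, fwer, hydp, hydr, hyep, hyer, hwdp, hwdr, hwep, hwer. Columns: WE, WS, UE, US.
{fydp, fydr, fwdp, fwdr} → row (5,2) (5,2) (4,4) (4,4)
{fyep, fwep} → row (4,6) (4,6) (4,4) (4,4)
{fyer, fwer} → row (6,2) (1,2) (4,4) (4,4)
{hydp, hydr, hyep, hyer} → row (4,3) (4,3) (4,3) (4,3)
{hwdp, hwdr, hwep, hwer} → row (4,5) (4,5) (4,5) (4,5)
That's 5 distinct rows out of 16 strategies.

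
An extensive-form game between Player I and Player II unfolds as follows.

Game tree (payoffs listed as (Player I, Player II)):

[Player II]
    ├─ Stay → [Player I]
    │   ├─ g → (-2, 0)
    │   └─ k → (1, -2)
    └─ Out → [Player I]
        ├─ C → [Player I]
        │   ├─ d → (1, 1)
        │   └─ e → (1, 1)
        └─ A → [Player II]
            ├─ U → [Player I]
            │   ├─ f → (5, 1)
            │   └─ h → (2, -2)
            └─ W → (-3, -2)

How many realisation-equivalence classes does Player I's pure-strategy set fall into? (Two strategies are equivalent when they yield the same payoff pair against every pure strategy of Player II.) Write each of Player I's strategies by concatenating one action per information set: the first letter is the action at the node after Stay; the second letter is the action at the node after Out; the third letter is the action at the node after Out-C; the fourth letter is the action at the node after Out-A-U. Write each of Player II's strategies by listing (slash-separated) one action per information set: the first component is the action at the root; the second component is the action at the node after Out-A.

6

Player I has 16 pure strategies: gCdf, gCdh, gCef, gCeh, gAdf, gAdh, gAef, gAeh, kCdf, kCdh, kCef, kCeh, kAdf, kAdh, kAef, kAeh. Columns: Stay/U, Stay/W, Out/U, Out/W.
{gCdf, gCdh, gCef, gCeh} → row (-2,0) (-2,0) (1,1) (1,1)
{gAdf, gAef} → row (-2,0) (-2,0) (5,1) (-3,-2)
{gAdh, gAeh} → row (-2,0) (-2,0) (2,-2) (-3,-2)
{kCdf, kCdh, kCef, kCeh} → row (1,-2) (1,-2) (1,1) (1,1)
{kAdf, kAef} → row (1,-2) (1,-2) (5,1) (-3,-2)
{kAdh, kAeh} → row (1,-2) (1,-2) (2,-2) (-3,-2)
That's 6 distinct rows out of 16 strategies.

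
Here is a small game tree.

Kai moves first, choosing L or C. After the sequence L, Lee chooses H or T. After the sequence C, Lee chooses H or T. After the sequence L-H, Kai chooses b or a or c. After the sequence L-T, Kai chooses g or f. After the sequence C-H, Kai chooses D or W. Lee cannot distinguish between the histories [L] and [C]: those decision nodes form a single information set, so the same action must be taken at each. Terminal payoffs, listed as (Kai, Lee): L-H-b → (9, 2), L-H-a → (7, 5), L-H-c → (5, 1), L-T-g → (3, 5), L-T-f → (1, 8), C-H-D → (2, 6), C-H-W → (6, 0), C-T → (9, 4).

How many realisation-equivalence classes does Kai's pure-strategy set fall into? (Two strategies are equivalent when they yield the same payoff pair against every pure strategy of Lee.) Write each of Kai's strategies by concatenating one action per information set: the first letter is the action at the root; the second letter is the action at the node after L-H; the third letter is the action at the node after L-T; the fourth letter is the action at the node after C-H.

8

Kai has 24 pure strategies: LbgD, LbgW, LbfD, LbfW, LagD, LagW, LafD, LafW, LcgD, LcgW, LcfD, LcfW, CbgD, CbgW, CbfD, CbfW, CagD, CagW, CafD, CafW, CcgD, CcgW, CcfD, CcfW. Columns: H, T.
{LbgD, LbgW} → row (9,2) (3,5)
{LbfD, LbfW} → row (9,2) (1,8)
{LagD, LagW} → row (7,5) (3,5)
{LafD, LafW} → row (7,5) (1,8)
{LcgD, LcgW} → row (5,1) (3,5)
{LcfD, LcfW} → row (5,1) (1,8)
{CbgD, CbfD, CagD, CafD, CcgD, CcfD} → row (2,6) (9,4)
{CbgW, CbfW, CagW, CafW, CcgW, CcfW} → row (6,0) (9,4)
That's 8 distinct rows out of 24 strategies.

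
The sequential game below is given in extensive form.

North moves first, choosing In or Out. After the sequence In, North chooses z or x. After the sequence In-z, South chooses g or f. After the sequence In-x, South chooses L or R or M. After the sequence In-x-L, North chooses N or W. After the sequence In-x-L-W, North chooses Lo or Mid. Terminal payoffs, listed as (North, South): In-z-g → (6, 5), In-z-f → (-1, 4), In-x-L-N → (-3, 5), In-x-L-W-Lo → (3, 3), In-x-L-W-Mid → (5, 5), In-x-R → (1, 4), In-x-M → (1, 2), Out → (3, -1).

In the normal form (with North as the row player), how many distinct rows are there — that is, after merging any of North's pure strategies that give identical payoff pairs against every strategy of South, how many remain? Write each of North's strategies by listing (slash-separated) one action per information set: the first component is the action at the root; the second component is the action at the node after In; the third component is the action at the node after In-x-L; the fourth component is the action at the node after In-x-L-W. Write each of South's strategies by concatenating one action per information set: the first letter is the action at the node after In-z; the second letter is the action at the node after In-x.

North has 16 pure strategies: In/z/N/Lo, In/z/N/Mid, In/z/W/Lo, In/z/W/Mid, In/x/N/Lo, In/x/N/Mid, In/x/W/Lo, In/x/W/Mid, Out/z/N/Lo, Out/z/N/Mid, Out/z/W/Lo, Out/z/W/Mid, Out/x/N/Lo, Out/x/N/Mid, Out/x/W/Lo, Out/x/W/Mid. Columns: gL, gR, gM, fL, fR, fM.
{In/z/N/Lo, In/z/N/Mid, In/z/W/Lo, In/z/W/Mid} → row (6,5) (6,5) (6,5) (-1,4) (-1,4) (-1,4)
{In/x/N/Lo, In/x/N/Mid} → row (-3,5) (1,4) (1,2) (-3,5) (1,4) (1,2)
{In/x/W/Lo} → row (3,3) (1,4) (1,2) (3,3) (1,4) (1,2)
{In/x/W/Mid} → row (5,5) (1,4) (1,2) (5,5) (1,4) (1,2)
{Out/z/N/Lo, Out/z/N/Mid, Out/z/W/Lo, Out/z/W/Mid, Out/x/N/Lo, Out/x/N/Mid, Out/x/W/Lo, Out/x/W/Mid} → row (3,-1) (3,-1) (3,-1) (3,-1) (3,-1) (3,-1)
That's 5 distinct rows out of 16 strategies.

5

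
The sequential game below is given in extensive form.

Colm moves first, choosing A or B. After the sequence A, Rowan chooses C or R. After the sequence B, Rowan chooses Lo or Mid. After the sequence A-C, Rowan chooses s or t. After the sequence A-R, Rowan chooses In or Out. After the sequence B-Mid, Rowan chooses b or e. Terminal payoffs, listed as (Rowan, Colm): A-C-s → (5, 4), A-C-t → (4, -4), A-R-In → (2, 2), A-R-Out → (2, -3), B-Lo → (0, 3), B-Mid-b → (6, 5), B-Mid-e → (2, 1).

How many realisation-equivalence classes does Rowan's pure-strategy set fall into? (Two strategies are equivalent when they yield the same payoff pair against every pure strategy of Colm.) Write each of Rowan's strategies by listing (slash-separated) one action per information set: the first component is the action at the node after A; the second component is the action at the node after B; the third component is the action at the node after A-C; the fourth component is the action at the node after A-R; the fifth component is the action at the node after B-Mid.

Rowan has 32 pure strategies: C/Lo/s/In/b, C/Lo/s/In/e, C/Lo/s/Out/b, C/Lo/s/Out/e, C/Lo/t/In/b, C/Lo/t/In/e, C/Lo/t/Out/b, C/Lo/t/Out/e, C/Mid/s/In/b, C/Mid/s/In/e, C/Mid/s/Out/b, C/Mid/s/Out/e, C/Mid/t/In/b, C/Mid/t/In/e, C/Mid/t/Out/b, C/Mid/t/Out/e, R/Lo/s/In/b, R/Lo/s/In/e, R/Lo/s/Out/b, R/Lo/s/Out/e, R/Lo/t/In/b, R/Lo/t/In/e, R/Lo/t/Out/b, R/Lo/t/Out/e, R/Mid/s/In/b, R/Mid/s/In/e, R/Mid/s/Out/b, R/Mid/s/Out/e, R/Mid/t/In/b, R/Mid/t/In/e, R/Mid/t/Out/b, R/Mid/t/Out/e. Columns: A, B.
{C/Lo/s/In/b, C/Lo/s/In/e, C/Lo/s/Out/b, C/Lo/s/Out/e} → row (5,4) (0,3)
{C/Lo/t/In/b, C/Lo/t/In/e, C/Lo/t/Out/b, C/Lo/t/Out/e} → row (4,-4) (0,3)
{C/Mid/s/In/b, C/Mid/s/Out/b} → row (5,4) (6,5)
{C/Mid/s/In/e, C/Mid/s/Out/e} → row (5,4) (2,1)
{C/Mid/t/In/b, C/Mid/t/Out/b} → row (4,-4) (6,5)
{C/Mid/t/In/e, C/Mid/t/Out/e} → row (4,-4) (2,1)
{R/Lo/s/In/b, R/Lo/s/In/e, R/Lo/t/In/b, R/Lo/t/In/e} → row (2,2) (0,3)
{R/Lo/s/Out/b, R/Lo/s/Out/e, R/Lo/t/Out/b, R/Lo/t/Out/e} → row (2,-3) (0,3)
{R/Mid/s/In/b, R/Mid/t/In/b} → row (2,2) (6,5)
{R/Mid/s/In/e, R/Mid/t/In/e} → row (2,2) (2,1)
{R/Mid/s/Out/b, R/Mid/t/Out/b} → row (2,-3) (6,5)
{R/Mid/s/Out/e, R/Mid/t/Out/e} → row (2,-3) (2,1)
That's 12 distinct rows out of 32 strategies.

12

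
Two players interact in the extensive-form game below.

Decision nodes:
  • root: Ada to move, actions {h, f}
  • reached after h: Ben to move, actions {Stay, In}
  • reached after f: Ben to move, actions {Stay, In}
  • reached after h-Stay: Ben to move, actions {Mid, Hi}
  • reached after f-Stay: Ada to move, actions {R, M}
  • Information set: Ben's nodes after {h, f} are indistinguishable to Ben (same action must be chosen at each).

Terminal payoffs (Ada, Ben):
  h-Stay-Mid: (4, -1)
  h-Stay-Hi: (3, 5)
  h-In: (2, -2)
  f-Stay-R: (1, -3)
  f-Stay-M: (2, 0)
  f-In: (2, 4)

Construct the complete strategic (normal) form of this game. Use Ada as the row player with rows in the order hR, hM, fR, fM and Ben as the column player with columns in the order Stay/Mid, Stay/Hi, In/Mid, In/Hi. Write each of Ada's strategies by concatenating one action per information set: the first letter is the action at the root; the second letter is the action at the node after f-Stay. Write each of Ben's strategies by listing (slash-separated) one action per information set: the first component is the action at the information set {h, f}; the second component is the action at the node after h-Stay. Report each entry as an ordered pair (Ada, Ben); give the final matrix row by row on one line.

Row hR: Stay/Mid→(4,-1), Stay/Hi→(3,5), In/Mid→(2,-2), In/Hi→(2,-2)
Row hM: Stay/Mid→(4,-1), Stay/Hi→(3,5), In/Mid→(2,-2), In/Hi→(2,-2)
Row fR: Stay/Mid→(1,-3), Stay/Hi→(1,-3), In/Mid→(2,4), In/Hi→(2,4)
Row fM: Stay/Mid→(2,0), Stay/Hi→(2,0), In/Mid→(2,4), In/Hi→(2,4)

hR: (4,-1) (3,5) (2,-2) (2,-2) | hM: (4,-1) (3,5) (2,-2) (2,-2) | fR: (1,-3) (1,-3) (2,4) (2,4) | fM: (2,0) (2,0) (2,4) (2,4)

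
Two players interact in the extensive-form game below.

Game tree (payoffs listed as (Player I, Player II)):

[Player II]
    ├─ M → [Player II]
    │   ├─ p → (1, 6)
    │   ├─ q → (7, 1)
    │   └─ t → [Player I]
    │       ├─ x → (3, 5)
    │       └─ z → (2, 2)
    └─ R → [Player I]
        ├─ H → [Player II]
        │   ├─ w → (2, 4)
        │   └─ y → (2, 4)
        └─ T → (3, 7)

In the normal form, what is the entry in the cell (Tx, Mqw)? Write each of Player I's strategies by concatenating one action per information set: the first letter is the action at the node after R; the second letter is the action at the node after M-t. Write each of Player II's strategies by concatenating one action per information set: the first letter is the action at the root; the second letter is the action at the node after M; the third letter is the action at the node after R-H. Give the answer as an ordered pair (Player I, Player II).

Trace the play path from the root:
  Player II plays M
  Player II plays q at [M]
→ terminal payoff (7, 1).
(Player I's choice at the node after R is never reached on this path, so it doesn't affect the outcome.)

(7, 1)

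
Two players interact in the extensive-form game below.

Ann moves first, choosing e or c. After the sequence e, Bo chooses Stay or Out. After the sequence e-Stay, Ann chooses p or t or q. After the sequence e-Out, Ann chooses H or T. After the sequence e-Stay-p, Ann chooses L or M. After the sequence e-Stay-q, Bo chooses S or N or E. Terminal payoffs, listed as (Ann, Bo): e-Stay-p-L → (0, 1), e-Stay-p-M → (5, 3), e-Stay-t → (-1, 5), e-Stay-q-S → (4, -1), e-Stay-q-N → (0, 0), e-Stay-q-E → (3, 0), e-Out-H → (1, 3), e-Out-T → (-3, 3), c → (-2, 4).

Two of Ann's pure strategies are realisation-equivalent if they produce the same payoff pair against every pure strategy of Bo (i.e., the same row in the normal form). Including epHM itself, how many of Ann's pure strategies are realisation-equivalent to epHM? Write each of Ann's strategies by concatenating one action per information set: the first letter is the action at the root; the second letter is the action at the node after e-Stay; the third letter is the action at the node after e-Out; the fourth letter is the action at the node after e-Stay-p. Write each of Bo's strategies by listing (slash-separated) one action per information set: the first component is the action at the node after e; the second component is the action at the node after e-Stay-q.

1

Row for epHM (columns Stay/S, Stay/N, Stay/E, Out/S, Out/N, Out/E): (5,3) (5,3) (5,3) (1,3) (1,3) (1,3).
Every one of Ann's information sets is on the play path for some reply by Bo when Ann follows epHM.
Changing the action at any of them therefore changes at least one column, so only epHM itself gives this row.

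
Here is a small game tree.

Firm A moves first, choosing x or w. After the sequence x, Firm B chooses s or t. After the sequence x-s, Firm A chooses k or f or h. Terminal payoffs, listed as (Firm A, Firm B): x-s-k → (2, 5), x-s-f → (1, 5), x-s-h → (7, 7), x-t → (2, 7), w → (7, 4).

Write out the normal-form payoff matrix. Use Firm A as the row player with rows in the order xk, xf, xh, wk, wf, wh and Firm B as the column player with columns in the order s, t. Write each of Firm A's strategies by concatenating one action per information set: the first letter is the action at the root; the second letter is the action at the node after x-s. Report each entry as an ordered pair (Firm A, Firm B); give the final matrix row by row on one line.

xk: (2,5) (2,7) | xf: (1,5) (2,7) | xh: (7,7) (2,7) | wk: (7,4) (7,4) | wf: (7,4) (7,4) | wh: (7,4) (7,4)

Row xk: s→(2,5), t→(2,7)
Row xf: s→(1,5), t→(2,7)
Row xh: s→(7,7), t→(2,7)
Row wk: s→(7,4), t→(7,4)
Row wf: s→(7,4), t→(7,4)
Row wh: s→(7,4), t→(7,4)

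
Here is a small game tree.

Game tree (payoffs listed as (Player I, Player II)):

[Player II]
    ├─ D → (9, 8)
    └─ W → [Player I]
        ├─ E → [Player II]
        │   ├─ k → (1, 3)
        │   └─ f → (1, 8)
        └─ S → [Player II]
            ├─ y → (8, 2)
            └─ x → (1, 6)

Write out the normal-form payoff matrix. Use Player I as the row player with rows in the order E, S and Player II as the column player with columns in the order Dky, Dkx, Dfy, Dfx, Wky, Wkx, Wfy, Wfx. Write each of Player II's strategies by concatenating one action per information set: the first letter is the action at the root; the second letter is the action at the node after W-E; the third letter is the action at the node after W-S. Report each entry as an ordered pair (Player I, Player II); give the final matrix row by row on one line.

Row E: Dky→(9,8), Dkx→(9,8), Dfy→(9,8), Dfx→(9,8), Wky→(1,3), Wkx→(1,3), Wfy→(1,8), Wfx→(1,8)
Row S: Dky→(9,8), Dkx→(9,8), Dfy→(9,8), Dfx→(9,8), Wky→(8,2), Wkx→(1,6), Wfy→(8,2), Wfx→(1,6)

E: (9,8) (9,8) (9,8) (9,8) (1,3) (1,3) (1,8) (1,8) | S: (9,8) (9,8) (9,8) (9,8) (8,2) (1,6) (8,2) (1,6)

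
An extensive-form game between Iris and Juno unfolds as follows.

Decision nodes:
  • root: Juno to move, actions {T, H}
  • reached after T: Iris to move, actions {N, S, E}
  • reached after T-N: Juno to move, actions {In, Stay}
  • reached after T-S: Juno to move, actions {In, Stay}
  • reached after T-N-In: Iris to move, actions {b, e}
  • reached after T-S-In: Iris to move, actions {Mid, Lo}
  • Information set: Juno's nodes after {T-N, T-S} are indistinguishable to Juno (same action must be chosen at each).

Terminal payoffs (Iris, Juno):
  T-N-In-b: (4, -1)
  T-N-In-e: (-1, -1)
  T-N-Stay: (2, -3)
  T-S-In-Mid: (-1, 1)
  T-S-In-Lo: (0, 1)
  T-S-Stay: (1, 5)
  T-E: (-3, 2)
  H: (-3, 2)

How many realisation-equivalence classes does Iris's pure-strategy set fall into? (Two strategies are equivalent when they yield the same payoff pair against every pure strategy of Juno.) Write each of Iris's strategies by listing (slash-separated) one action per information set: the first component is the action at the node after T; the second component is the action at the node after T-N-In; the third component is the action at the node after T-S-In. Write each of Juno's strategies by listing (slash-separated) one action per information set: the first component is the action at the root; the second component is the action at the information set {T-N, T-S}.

Iris has 12 pure strategies: N/b/Mid, N/b/Lo, N/e/Mid, N/e/Lo, S/b/Mid, S/b/Lo, S/e/Mid, S/e/Lo, E/b/Mid, E/b/Lo, E/e/Mid, E/e/Lo. Columns: T/In, T/Stay, H/In, H/Stay.
{N/b/Mid, N/b/Lo} → row (4,-1) (2,-3) (-3,2) (-3,2)
{N/e/Mid, N/e/Lo} → row (-1,-1) (2,-3) (-3,2) (-3,2)
{S/b/Mid, S/e/Mid} → row (-1,1) (1,5) (-3,2) (-3,2)
{S/b/Lo, S/e/Lo} → row (0,1) (1,5) (-3,2) (-3,2)
{E/b/Mid, E/b/Lo, E/e/Mid, E/e/Lo} → row (-3,2) (-3,2) (-3,2) (-3,2)
That's 5 distinct rows out of 12 strategies.

5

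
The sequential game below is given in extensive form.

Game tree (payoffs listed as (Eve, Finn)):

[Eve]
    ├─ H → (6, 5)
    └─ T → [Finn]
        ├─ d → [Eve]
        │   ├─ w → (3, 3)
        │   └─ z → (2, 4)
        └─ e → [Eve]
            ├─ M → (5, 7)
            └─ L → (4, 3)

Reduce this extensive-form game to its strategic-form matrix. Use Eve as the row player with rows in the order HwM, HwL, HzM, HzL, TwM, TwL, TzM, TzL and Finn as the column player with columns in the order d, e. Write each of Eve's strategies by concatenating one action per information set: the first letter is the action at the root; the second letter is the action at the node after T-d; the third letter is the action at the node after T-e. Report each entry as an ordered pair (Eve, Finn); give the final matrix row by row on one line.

HwM: (6,5) (6,5) | HwL: (6,5) (6,5) | HzM: (6,5) (6,5) | HzL: (6,5) (6,5) | TwM: (3,3) (5,7) | TwL: (3,3) (4,3) | TzM: (2,4) (5,7) | TzL: (2,4) (4,3)

            d        e
 HwM    (6,5)    (6,5)
 HwL    (6,5)    (6,5)
 HzM    (6,5)    (6,5)
 HzL    (6,5)    (6,5)
 TwM    (3,3)    (5,7)
 TwL    (3,3)    (4,3)
 TzM    (2,4)    (5,7)
 TzL    (2,4)    (4,3)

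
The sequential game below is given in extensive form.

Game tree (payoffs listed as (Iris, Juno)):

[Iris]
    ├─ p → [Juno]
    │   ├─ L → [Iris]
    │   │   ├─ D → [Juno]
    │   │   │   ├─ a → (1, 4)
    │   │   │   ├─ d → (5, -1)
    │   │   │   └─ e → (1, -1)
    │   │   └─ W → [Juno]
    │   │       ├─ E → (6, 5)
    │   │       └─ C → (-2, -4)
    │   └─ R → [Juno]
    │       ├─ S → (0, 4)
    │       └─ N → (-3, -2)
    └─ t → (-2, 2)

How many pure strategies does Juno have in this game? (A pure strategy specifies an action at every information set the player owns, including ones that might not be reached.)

24

Juno owns the node after p with actions {L, R} — two choices.
Juno owns the node after p-R with actions {S, N} — two choices.
Juno owns the node after p-L-D with actions {a, d, e} — three choices.
Juno owns the node after p-L-W with actions {E, C} — two choices.
A pure strategy fixes one action at each information set independently, so the count is the product 2 × 2 × 3 × 2 = 24.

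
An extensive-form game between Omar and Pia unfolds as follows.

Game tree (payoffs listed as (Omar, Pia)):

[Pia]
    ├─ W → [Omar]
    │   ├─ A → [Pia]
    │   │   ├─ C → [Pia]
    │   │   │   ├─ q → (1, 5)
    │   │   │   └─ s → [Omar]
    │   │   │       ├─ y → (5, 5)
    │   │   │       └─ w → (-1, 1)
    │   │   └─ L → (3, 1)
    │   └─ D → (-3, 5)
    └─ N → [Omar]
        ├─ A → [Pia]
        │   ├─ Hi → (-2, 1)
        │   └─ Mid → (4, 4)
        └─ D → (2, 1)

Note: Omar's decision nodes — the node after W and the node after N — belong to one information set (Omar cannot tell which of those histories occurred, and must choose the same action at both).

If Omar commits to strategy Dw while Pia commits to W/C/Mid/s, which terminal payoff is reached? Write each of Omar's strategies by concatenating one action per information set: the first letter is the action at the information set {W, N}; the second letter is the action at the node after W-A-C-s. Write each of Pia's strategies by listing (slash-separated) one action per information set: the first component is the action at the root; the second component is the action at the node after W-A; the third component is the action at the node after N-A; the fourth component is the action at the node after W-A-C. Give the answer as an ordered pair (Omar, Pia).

Trace the play path from the root:
  Pia plays W
  Omar plays D at [W]
→ terminal payoff (-3, 5).
(Omar's choice at the node after W-A-C-s is never reached on this path, so it doesn't affect the outcome.)

(-3, 5)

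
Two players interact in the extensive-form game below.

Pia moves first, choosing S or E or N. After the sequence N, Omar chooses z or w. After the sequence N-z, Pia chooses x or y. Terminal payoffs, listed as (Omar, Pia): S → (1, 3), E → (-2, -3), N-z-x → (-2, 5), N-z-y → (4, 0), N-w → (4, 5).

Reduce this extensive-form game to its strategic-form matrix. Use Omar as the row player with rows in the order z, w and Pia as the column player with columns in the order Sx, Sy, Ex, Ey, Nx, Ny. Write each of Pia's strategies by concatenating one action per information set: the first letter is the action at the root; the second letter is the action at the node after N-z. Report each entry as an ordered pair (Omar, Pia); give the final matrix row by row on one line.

z: (1,3) (1,3) (-2,-3) (-2,-3) (-2,5) (4,0) | w: (1,3) (1,3) (-2,-3) (-2,-3) (4,5) (4,5)

Row z: Sx→(1,3), Sy→(1,3), Ex→(-2,-3), Ey→(-2,-3), Nx→(-2,5), Ny→(4,0)
Row w: Sx→(1,3), Sy→(1,3), Ex→(-2,-3), Ey→(-2,-3), Nx→(4,5), Ny→(4,5)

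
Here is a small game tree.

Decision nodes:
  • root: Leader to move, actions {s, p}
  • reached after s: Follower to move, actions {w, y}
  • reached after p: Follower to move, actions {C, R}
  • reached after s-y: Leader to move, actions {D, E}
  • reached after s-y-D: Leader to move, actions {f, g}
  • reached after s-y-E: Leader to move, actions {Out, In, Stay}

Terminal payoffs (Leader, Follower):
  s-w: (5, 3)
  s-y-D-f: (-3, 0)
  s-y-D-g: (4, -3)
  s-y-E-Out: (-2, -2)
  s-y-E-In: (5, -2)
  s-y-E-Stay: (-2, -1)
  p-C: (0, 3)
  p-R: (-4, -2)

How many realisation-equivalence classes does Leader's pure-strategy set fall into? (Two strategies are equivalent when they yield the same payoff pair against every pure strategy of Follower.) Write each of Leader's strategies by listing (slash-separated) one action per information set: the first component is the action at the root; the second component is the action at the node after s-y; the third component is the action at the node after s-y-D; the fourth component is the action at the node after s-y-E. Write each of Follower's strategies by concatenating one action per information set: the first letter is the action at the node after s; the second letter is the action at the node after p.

6

Leader has 24 pure strategies: s/D/f/Out, s/D/f/In, s/D/f/Stay, s/D/g/Out, s/D/g/In, s/D/g/Stay, s/E/f/Out, s/E/f/In, s/E/f/Stay, s/E/g/Out, s/E/g/In, s/E/g/Stay, p/D/f/Out, p/D/f/In, p/D/f/Stay, p/D/g/Out, p/D/g/In, p/D/g/Stay, p/E/f/Out, p/E/f/In, p/E/f/Stay, p/E/g/Out, p/E/g/In, p/E/g/Stay. Columns: wC, wR, yC, yR.
{s/D/f/Out, s/D/f/In, s/D/f/Stay} → row (5,3) (5,3) (-3,0) (-3,0)
{s/D/g/Out, s/D/g/In, s/D/g/Stay} → row (5,3) (5,3) (4,-3) (4,-3)
{s/E/f/Out, s/E/g/Out} → row (5,3) (5,3) (-2,-2) (-2,-2)
{s/E/f/In, s/E/g/In} → row (5,3) (5,3) (5,-2) (5,-2)
{s/E/f/Stay, s/E/g/Stay} → row (5,3) (5,3) (-2,-1) (-2,-1)
{p/D/f/Out, p/D/f/In, p/D/f/Stay, p/D/g/Out, p/D/g/In, p/D/g/Stay, p/E/f/Out, p/E/f/In, p/E/f/Stay, p/E/g/Out, p/E/g/In, p/E/g/Stay} → row (0,3) (-4,-2) (0,3) (-4,-2)
That's 6 distinct rows out of 24 strategies.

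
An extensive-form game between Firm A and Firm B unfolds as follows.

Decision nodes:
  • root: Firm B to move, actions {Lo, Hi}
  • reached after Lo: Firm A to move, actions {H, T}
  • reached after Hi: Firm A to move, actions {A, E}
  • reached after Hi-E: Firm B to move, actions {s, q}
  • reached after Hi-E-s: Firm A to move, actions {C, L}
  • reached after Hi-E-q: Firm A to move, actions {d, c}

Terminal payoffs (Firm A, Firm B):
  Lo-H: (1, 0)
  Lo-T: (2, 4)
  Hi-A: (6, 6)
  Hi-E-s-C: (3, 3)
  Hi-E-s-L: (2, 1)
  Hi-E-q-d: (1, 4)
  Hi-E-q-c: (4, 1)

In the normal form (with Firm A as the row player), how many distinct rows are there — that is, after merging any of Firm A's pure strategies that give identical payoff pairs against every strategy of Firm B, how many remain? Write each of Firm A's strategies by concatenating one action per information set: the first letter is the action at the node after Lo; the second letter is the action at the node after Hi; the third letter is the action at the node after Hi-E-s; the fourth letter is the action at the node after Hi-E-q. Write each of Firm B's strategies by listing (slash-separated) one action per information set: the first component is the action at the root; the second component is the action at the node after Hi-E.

10

Firm A has 16 pure strategies: HACd, HACc, HALd, HALc, HECd, HECc, HELd, HELc, TACd, TACc, TALd, TALc, TECd, TECc, TELd, TELc. Columns: Lo/s, Lo/q, Hi/s, Hi/q.
{HACd, HACc, HALd, HALc} → row (1,0) (1,0) (6,6) (6,6)
{HECd} → row (1,0) (1,0) (3,3) (1,4)
{HECc} → row (1,0) (1,0) (3,3) (4,1)
{HELd} → row (1,0) (1,0) (2,1) (1,4)
{HELc} → row (1,0) (1,0) (2,1) (4,1)
{TACd, TACc, TALd, TALc} → row (2,4) (2,4) (6,6) (6,6)
{TECd} → row (2,4) (2,4) (3,3) (1,4)
{TECc} → row (2,4) (2,4) (3,3) (4,1)
{TELd} → row (2,4) (2,4) (2,1) (1,4)
{TELc} → row (2,4) (2,4) (2,1) (4,1)
That's 10 distinct rows out of 16 strategies.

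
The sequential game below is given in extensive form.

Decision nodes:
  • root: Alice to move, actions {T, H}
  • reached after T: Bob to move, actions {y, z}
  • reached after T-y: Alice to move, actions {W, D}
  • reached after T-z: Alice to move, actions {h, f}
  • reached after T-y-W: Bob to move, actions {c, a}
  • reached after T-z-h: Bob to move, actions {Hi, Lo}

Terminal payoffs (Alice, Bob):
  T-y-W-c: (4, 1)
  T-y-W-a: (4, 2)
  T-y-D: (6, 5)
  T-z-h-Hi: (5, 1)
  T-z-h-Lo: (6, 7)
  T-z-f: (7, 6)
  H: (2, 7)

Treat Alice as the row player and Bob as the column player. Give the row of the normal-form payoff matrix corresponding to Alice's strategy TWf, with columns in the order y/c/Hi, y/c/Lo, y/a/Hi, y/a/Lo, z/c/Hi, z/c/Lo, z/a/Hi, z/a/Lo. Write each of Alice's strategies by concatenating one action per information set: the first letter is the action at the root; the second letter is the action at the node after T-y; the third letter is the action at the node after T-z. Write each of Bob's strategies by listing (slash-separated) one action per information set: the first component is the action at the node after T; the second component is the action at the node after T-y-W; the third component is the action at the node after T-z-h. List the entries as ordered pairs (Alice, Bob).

vs y/c/Hi: Alice plays T → Bob plays y at [T] → Alice plays W at [T-y] → Bob plays c at [T-y-W] → (4, 1)
vs y/c/Lo: Alice plays T → Bob plays y at [T] → Alice plays W at [T-y] → Bob plays c at [T-y-W] → (4, 1)
vs y/a/Hi: Alice plays T → Bob plays y at [T] → Alice plays W at [T-y] → Bob plays a at [T-y-W] → (4, 2)
vs y/a/Lo: Alice plays T → Bob plays y at [T] → Alice plays W at [T-y] → Bob plays a at [T-y-W] → (4, 2)
vs z/c/Hi: Alice plays T → Bob plays z at [T] → Alice plays f at [T-z] → (7, 6)
vs z/c/Lo: Alice plays T → Bob plays z at [T] → Alice plays f at [T-z] → (7, 6)
vs z/a/Hi: Alice plays T → Bob plays z at [T] → Alice plays f at [T-z] → (7, 6)
vs z/a/Lo: Alice plays T → Bob plays z at [T] → Alice plays f at [T-z] → (7, 6)

(4,1) (4,1) (4,2) (4,2) (7,6) (7,6) (7,6) (7,6)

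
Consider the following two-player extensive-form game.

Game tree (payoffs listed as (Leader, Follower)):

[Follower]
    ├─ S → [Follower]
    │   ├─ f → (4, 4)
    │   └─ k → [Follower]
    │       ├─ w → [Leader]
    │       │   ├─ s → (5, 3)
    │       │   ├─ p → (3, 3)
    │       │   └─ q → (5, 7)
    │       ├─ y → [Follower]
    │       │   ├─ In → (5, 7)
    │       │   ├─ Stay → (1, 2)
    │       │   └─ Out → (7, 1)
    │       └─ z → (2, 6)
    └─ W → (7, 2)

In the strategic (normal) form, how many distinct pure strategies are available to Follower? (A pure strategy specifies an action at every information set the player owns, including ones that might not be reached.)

Follower owns the root with actions {S, W} — two choices.
Follower owns the node after S with actions {f, k} — two choices.
Follower owns the node after S-k with actions {w, y, z} — three choices.
Follower owns the node after S-k-y with actions {In, Stay, Out} — three choices.
A pure strategy fixes one action at each information set independently, so the count is the product 2 × 2 × 3 × 3 = 36.
(For reference, Leader has 3 pure strategies, giving a 36×3 normal-form matrix.)

36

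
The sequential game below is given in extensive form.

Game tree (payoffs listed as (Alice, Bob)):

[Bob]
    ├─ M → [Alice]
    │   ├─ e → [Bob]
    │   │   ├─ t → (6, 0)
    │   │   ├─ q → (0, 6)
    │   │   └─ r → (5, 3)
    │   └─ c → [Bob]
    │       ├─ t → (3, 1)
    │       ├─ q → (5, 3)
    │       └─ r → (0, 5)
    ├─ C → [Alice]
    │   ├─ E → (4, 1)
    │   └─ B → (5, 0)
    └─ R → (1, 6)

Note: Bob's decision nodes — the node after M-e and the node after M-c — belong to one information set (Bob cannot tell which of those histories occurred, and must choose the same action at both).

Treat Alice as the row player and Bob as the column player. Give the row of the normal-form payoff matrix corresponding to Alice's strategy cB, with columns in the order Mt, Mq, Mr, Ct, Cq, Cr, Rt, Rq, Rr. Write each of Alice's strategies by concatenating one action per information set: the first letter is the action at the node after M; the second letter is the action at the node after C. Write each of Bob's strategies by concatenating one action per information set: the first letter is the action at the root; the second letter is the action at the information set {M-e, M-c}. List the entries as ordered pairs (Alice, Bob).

vs Mt: Bob plays M → Alice plays c at [M] → Bob plays t at [M-c] → (3, 1)
vs Mq: Bob plays M → Alice plays c at [M] → Bob plays q at [M-c] → (5, 3)
vs Mr: Bob plays M → Alice plays c at [M] → Bob plays r at [M-c] → (0, 5)
vs Ct: Bob plays C → Alice plays B at [C] → (5, 0)
vs Cq: Bob plays C → Alice plays B at [C] → (5, 0)
vs Cr: Bob plays C → Alice plays B at [C] → (5, 0)
vs Rt: Bob plays R → (1, 6)
vs Rq: Bob plays R → (1, 6)
vs Rr: Bob plays R → (1, 6)

(3,1) (5,3) (0,5) (5,0) (5,0) (5,0) (1,6) (1,6) (1,6)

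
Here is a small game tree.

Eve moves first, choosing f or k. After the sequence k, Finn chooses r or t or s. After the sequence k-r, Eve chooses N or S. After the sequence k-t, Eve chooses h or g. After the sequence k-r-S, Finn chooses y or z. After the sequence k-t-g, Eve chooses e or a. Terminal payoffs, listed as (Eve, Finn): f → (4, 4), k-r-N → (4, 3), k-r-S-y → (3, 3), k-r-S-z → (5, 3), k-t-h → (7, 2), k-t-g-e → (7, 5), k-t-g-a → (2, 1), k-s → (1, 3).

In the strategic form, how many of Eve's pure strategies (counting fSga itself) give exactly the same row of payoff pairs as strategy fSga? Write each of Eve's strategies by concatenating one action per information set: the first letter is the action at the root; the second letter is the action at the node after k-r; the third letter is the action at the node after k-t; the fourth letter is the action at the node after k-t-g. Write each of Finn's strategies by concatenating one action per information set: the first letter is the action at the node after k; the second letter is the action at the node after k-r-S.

8

Row for fSga (columns ry, rz, ty, tz, sy, sz): (4,4) (4,4) (4,4) (4,4) (4,4) (4,4).
Under fSga, Eve's choice at the node after k-r and at the node after k-t and at the node after k-t-g can never be reached regardless of what Finn does, so varying those choices leaves every outcome unchanged.
Holding the reachable choices fixed and varying the unreachable ones freely already gives 2 × 2 × 2 = 8 equivalent strategies.
No other strategy reproduces this row, so those 8 are the full class: fNhe, fNha, fNge, fNga, fShe, fSha, fSge, fSga.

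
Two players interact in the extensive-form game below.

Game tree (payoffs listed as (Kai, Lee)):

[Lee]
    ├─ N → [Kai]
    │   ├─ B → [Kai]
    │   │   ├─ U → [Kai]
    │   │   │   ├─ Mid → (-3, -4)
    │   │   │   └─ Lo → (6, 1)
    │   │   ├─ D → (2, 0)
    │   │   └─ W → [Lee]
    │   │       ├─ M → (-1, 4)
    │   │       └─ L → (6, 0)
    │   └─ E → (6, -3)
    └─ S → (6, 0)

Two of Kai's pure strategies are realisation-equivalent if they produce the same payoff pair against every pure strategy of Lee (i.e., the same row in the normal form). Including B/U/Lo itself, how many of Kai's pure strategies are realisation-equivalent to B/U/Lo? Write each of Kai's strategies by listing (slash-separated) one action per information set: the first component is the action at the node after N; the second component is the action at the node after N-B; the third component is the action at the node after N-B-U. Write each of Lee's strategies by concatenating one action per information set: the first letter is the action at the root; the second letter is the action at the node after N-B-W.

Row for B/U/Lo (columns NM, NL, SM, SL): (6,1) (6,1) (6,0) (6,0).
Every one of Kai's information sets is on the play path for some reply by Lee when Kai follows B/U/Lo.
Changing the action at any of them therefore changes at least one column, so only B/U/Lo itself gives this row.

1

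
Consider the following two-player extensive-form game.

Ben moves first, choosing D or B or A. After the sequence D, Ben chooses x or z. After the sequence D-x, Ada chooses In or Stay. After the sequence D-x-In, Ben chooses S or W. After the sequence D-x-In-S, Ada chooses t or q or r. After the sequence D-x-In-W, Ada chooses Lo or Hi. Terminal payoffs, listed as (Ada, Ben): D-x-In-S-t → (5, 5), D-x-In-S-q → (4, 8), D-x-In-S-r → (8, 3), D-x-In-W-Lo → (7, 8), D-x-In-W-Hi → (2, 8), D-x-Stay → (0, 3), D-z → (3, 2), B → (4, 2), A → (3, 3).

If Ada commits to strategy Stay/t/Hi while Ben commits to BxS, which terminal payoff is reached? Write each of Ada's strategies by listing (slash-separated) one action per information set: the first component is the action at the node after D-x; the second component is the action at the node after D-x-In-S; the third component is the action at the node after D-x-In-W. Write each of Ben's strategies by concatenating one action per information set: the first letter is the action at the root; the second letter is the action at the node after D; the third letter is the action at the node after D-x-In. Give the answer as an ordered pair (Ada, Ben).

(4, 2)

Trace the play path from the root:
  Ben plays B
→ terminal payoff (4, 2).
(Ada's choice at the node after D-x is never reached on this path, so it doesn't affect the outcome.)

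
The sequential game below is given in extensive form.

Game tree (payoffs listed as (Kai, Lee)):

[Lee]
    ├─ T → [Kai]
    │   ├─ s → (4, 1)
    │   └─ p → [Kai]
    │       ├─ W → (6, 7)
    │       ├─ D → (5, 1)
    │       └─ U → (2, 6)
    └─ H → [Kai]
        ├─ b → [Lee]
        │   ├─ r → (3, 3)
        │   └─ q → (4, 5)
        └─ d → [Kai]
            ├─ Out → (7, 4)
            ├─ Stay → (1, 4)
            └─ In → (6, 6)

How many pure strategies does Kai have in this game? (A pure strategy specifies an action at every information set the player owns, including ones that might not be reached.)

Kai owns the node after T with actions {s, p} — two choices.
Kai owns the node after H with actions {b, d} — two choices.
Kai owns the node after T-p with actions {W, D, U} — three choices.
Kai owns the node after H-d with actions {Out, Stay, In} — three choices.
A pure strategy fixes one action at each information set independently, so the count is the product 2 × 2 × 3 × 3 = 36.

36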